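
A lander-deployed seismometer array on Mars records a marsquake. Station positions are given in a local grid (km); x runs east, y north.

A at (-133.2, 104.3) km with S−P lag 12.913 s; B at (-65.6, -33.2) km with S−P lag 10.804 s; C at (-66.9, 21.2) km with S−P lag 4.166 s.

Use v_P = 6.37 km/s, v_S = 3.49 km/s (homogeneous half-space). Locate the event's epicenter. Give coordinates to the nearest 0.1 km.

(-50.4, 48.8)

Distance from S−P lag: d = Δt · v_P v_S / (v_P − v_S) = Δt · (6.37·3.49)/(6.37−3.49) ≈ 7.7192·Δt.
So d_A = 99.68, d_B = 83.40, d_C = 32.16 km.
Circle about each station: (x + 133.2)² + (y − 104.3)² = 99.68²; (x + 65.6)² + (y + 33.2)² = 83.40²; (x + 66.9)² + (y − 21.2)² = 32.16².
Subtracting pairs of circle equations eliminates x²+y² and gives linear equations (the radical axes):
135.2 x − 275.0 y = -20234.59
132.6 x − 166.2 y = -14793.84
Solving the 2×2 system: x ≈ -50.4, y ≈ 48.8 km.
Check against A (with the unrounded x, y): √((x + 133.2)²+(y − 104.3)²) = 99.68 ≈ 99.68 km. ✓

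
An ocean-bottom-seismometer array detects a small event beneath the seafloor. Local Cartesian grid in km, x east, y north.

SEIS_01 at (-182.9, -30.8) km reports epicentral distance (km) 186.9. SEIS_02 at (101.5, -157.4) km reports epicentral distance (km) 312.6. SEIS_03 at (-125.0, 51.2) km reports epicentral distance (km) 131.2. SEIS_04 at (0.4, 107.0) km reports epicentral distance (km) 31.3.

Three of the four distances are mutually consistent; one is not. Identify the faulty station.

Solve using three stations at a time. Using SEIS_02, SEIS_03, SEIS_04 (subtract circle equations pairwise → linear system) gives (x, y) ≈ (-20.4, 130.5).
Distances from that point to each station vs reported:
  SEIS_01: calculated 228.9 vs reported 186.9 → residual 42.0 km
  SEIS_02: calculated 312.6 vs reported 312.6 → residual 0.0 km
  SEIS_03: calculated 131.2 vs reported 131.2 → residual 0.0 km
  SEIS_04: calculated 31.4 vs reported 31.3 → residual 0.1 km
SEIS_02, SEIS_03, SEIS_04 are mutually consistent (residuals ≈ 0); SEIS_01 is off by 42.0 km.

SEIS_01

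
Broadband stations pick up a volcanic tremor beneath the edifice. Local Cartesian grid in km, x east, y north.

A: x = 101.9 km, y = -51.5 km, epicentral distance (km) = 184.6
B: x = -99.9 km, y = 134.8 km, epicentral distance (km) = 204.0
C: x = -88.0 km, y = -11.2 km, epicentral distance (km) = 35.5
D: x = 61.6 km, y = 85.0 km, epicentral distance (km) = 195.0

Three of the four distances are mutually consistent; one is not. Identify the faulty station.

Solve using three stations at a time. Using A, C, D (subtract circle equations pairwise → linear system) gives (x, y) ≈ (-82.6, -46.2).
Distances from that point to each station vs reported:
  A: calculated 184.6 vs reported 184.6 → residual 0.0 km
  B: calculated 181.9 vs reported 204.0 → residual 22.1 km
  C: calculated 35.4 vs reported 35.5 → residual 0.1 km
  D: calculated 195.0 vs reported 195.0 → residual 0.0 km
A, C, D are mutually consistent (residuals ≈ 0); B is off by 22.1 km.

B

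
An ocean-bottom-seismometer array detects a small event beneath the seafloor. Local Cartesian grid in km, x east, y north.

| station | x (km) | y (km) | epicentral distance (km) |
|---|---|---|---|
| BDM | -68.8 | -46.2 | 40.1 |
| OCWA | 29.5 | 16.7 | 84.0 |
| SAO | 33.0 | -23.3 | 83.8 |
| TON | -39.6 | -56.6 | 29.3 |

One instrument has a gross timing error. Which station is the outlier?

TON

Solve using three stations at a time. Using BDM, OCWA, SAO (subtract circle equations pairwise → linear system) gives (x, y) ≈ (-49.9, -10.8).
Distances from that point to each station vs reported:
  BDM: calculated 40.1 vs reported 40.1 → residual 0.0 km
  OCWA: calculated 84.0 vs reported 84.0 → residual 0.0 km
  SAO: calculated 83.8 vs reported 83.8 → residual 0.0 km
  TON: calculated 46.9 vs reported 29.3 → residual 17.6 km
BDM, OCWA, SAO are mutually consistent (residuals ≈ 0); TON is off by 17.6 km.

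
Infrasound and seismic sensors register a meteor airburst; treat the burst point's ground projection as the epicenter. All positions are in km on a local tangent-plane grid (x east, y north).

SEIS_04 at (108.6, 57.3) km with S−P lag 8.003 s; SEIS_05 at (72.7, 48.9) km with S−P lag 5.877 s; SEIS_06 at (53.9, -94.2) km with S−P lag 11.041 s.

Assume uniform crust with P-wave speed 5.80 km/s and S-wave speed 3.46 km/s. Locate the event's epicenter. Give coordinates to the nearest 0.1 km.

Distance from S−P lag: d = Δt · v_P v_S / (v_P − v_S) = Δt · (5.80·3.46)/(5.80−3.46) ≈ 8.5761·Δt.
So d_SEIS_04 = 68.63, d_SEIS_05 = 50.40, d_SEIS_06 = 94.69 km.
Circle about each station: (x − 108.6)² + (y − 57.3)² = 68.63²; (x − 72.7)² + (y − 48.9)² = 50.40²; (x − 53.9)² + (y + 94.2)² = 94.69².
Subtracting the SEIS_04 equation from the SEIS_05 and SEIS_06 equations removes the quadratic terms:
-71.8 x − 16.8 y = -5230.83
-109.4 x − 303.0 y = -7554.52
Solving the 2×2 system: x ≈ 73.2, y ≈ -1.5 km.
Check against SEIS_04 (with the unrounded x, y): √((x − 108.6)²+(y − 57.3)²) = 68.63 ≈ 68.63 km. ✓

(73.2, -1.5)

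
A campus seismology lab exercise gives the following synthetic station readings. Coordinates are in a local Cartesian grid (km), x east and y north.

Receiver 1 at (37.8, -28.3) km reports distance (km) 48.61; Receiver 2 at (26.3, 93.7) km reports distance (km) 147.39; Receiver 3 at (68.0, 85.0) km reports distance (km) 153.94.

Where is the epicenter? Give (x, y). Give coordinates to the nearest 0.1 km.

-5.6 km east, -50.2 km north

Circle about each station: (x − 37.8)² + (y + 28.3)² = 48.61²; (x − 26.3)² + (y − 93.7)² = 147.39²; (x − 68.0)² + (y − 85.0)² = 153.94².
Subtracting pairs of circle equations eliminates x²+y² and gives linear equations (the radical axes):
-23.0 x + 244.0 y = -12119.23
60.4 x + 226.6 y = -11715.32
Solving the 2×2 system: x ≈ -5.6, y ≈ -50.2 km.
Check against Receiver 1 (with the unrounded x, y): √((x − 37.8)²+(y + 28.3)²) = 48.64 ≈ 48.61 km. ✓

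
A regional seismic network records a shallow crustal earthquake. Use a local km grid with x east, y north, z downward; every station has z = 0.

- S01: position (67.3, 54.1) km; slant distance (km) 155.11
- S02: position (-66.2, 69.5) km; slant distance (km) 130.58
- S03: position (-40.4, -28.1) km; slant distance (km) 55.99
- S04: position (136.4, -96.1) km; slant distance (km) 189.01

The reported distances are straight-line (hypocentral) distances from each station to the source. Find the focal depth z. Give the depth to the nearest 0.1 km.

52.8 km

Each station gives a sphere (x−x_i)² + (y−y_i)² + z² = d_i² (stations at z=0).
Subtracting the S01 sphere from S02 and S03: z² cancels, leaving linear equations in x and y:
-267.0 x + 30.8 y = 8764.57
-215.4 x − 164.4 y = 15889.90
Solving: x ≈ -38.202, y ≈ -46.601 km (keep extra digits for the depth step; rounded: -38.2, -46.6).
Then from the S01 sphere: z² = 155.11² − (x − 67.3)² − (y − 54.1)² with x = -38.202, y = -46.601, so z ≈ 52.799 ≈ 52.8 km.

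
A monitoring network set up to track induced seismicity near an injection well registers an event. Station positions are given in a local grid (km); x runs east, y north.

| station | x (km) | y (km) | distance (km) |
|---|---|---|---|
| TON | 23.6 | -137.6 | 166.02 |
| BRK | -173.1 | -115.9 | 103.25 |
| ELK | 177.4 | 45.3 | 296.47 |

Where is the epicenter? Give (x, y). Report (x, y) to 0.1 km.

-107.7 km east, -36.0 km north

Circle about each station: (x − 23.6)² + (y + 137.6)² = 166.02²; (x + 173.1)² + (y + 115.9)² = 103.25²; (x − 177.4)² + (y − 45.3)² = 296.47².
Subtracting the TON equation from the BRK and ELK equations removes the quadratic terms:
-393.4 x + 43.4 y = 40807.78
307.6 x + 365.8 y = -46299.69
Solving the 2×2 system: x ≈ -107.7, y ≈ -36.0 km.
Check against TON (with the unrounded x, y): √((x − 23.6)²+(y + 137.6)²) = 166.02 ≈ 166.02 km. ✓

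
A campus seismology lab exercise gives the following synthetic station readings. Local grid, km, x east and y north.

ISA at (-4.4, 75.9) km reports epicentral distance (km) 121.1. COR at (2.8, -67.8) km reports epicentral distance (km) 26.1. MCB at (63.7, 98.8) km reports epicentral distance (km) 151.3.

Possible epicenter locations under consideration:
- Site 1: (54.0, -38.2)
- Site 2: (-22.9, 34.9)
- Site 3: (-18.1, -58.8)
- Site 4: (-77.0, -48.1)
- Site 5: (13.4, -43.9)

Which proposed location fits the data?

Site 5

For each candidate, compare |candidate − station| to the reported distance:
Site 1: residuals ISA 7.1, COR 33.0, MCB 14.0 → max 33.0 km
Site 2: residuals ISA 76.1, COR 79.8, MCB 43.7 → max 79.8 km
Site 3: residuals ISA 14.3, COR 3.3, MCB 26.3 → max 26.3 km
Site 4: residuals ISA 22.6, COR 56.1, MCB 52.1 → max 56.1 km
Site 5: residuals ISA 0.0, COR 0.0, MCB 0.0 → max 0.0 km
Only Site 5 has all residuals ≈ 0.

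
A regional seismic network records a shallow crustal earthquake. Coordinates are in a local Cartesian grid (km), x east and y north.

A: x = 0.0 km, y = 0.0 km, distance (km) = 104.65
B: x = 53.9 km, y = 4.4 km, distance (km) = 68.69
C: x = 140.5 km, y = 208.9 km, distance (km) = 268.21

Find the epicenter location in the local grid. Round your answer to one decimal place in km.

Circle about each station: x² + y² = 104.65²; (x − 53.9)² + (y − 4.4)² = 68.69²; (x − 140.5)² + (y − 208.9)² = 268.21².
Subtracting pairs of circle equations eliminates x²+y² and gives linear equations (the radical axes):
107.8 x + 8.8 y = 9157.88
281.0 x + 417.8 y = 2394.48
Solving the 2×2 system: x ≈ 89.4, y ≈ -54.4 km.
Check against A (with the unrounded x, y): √(x²+y²) = 104.64 ≈ 104.65 km. ✓

(89.4, -54.4)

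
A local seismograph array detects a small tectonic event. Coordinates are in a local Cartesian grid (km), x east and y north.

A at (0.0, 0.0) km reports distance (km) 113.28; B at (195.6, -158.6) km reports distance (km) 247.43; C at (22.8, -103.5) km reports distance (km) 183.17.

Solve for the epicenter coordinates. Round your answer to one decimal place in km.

92.0 km east, 66.1 km north

Circle about each station: x² + y² = 113.28²; (x − 195.6)² + (y + 158.6)² = 247.43²; (x − 22.8)² + (y + 103.5)² = 183.17².
Subtracting the A equation from the B and C equations removes the quadratic terms:
391.2 x − 317.2 y = 15024.07
45.6 x − 207.0 y = -9486.80
Solving the 2×2 system: x ≈ 92.0, y ≈ 66.1 km.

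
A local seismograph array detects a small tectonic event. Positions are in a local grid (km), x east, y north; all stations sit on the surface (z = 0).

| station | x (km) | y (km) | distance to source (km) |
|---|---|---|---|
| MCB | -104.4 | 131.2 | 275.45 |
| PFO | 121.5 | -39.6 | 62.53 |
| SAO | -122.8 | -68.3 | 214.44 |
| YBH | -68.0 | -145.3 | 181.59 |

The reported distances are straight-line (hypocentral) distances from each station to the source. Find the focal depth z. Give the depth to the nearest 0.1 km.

depth ≈ 46.7 km

Each station gives a sphere (x−x_i)² + (y−y_i)² + z² = d_i² (stations at z=0).
Subtracting the MCB sphere from PFO and SAO: z² cancels, leaving linear equations in x and y:
451.8 x − 341.6 y = 60180.31
-36.8 x − 399.0 y = 21520.12
Solving: x ≈ 86.397, y ≈ -61.904 km (keep extra digits for the depth step; rounded: 86.4, -61.9).
Then from the MCB sphere: z² = 275.45² − (x + 104.4)² − (y − 131.2)² with x = 86.397, y = -61.904, so z ≈ 46.691 ≈ 46.7 km.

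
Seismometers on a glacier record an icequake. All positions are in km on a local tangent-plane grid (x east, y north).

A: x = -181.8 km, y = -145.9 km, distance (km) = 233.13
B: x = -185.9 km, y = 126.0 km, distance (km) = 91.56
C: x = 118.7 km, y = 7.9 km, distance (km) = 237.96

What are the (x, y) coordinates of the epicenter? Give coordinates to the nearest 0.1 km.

-109.4 km east, 75.7 km north

Circle about each station: (x + 181.8)² + (y + 145.9)² = 233.13²; (x + 185.9)² + (y − 126.0)² = 91.56²; (x − 118.7)² + (y − 7.9)² = 237.96².
Subtracting pairs of circle equations eliminates x²+y² and gives linear equations (the radical axes):
-8.2 x + 543.8 y = 42063.12
601.0 x + 307.6 y = -42461.31
Solving the 2×2 system: x ≈ -109.4, y ≈ 75.7 km.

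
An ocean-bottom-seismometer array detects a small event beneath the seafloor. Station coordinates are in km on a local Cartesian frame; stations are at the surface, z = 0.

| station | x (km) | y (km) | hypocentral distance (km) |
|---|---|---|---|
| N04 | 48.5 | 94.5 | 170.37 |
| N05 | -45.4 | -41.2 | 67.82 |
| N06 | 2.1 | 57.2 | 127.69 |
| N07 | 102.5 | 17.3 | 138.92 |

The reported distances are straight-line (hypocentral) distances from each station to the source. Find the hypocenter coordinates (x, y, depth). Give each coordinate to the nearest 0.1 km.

(-1.7, -61.1, 47.9)

Each station gives a sphere (x−x_i)² + (y−y_i)² + z² = d_i² (stations at z=0).
Subtracting the N04 sphere from N05 and N06: z² cancels, leaving linear equations in x and y:
-187.8 x − 271.4 y = 16902.48
-92.8 x − 74.6 y = 4714.95
Solving: x ≈ -1.674, y ≈ -61.120 km (keep extra digits for the depth step; rounded: -1.7, -61.1).
Then from the N04 sphere: z² = 170.37² − (x − 48.5)² − (y − 94.5)² with x = -1.674, y = -61.120, so z ≈ 47.864 ≈ 47.9 km.
Check against N07 (with the unrounded solution): distance 138.90 ≈ 138.92 km. ✓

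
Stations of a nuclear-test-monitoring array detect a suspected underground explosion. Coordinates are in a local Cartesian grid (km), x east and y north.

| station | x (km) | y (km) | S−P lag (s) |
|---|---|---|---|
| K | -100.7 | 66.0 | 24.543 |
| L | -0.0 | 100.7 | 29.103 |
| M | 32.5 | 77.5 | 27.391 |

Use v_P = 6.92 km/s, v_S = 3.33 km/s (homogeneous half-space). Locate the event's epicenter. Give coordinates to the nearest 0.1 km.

Distance from S−P lag: d = Δt · v_P v_S / (v_P − v_S) = Δt · (6.92·3.33)/(6.92−3.33) ≈ 6.4188·Δt.
So d_K = 157.54, d_L = 186.81, d_M = 175.82 km.
Circle about each station: (x + 100.7)² + (y − 66.0)² = 157.54²; x² + (y − 100.7)² = 186.81²; (x − 32.5)² + (y − 77.5)² = 175.82².
Subtracting pairs of circle equations eliminates x²+y² and gives linear equations (the radical axes):
201.4 x + 69.4 y = -14435.12
266.4 x + 23.0 y = -13527.81
Solving the 2×2 system: x ≈ -43.8, y ≈ -80.9 km.

(-43.8, -80.9)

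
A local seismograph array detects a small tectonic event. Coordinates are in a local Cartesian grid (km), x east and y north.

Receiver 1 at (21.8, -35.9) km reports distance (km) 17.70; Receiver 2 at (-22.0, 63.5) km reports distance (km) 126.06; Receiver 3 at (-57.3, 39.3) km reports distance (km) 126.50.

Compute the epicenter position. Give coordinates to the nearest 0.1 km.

Circle about each station: (x − 21.8)² + (y + 35.9)² = 17.70²; (x + 22.0)² + (y − 63.5)² = 126.06²; (x + 57.3)² + (y − 39.3)² = 126.50².
Subtracting pairs of circle equations eliminates x²+y² and gives linear equations (the radical axes):
-87.6 x + 198.8 y = -12825.63
-158.2 x + 150.4 y = -12625.23
Solving the 2×2 system: x ≈ 31.8, y ≈ -50.5 km.
Check against Receiver 1 (with the unrounded x, y): √((x − 21.8)²+(y + 35.9)²) = 17.70 ≈ 17.70 km. ✓

x ≈ 31.8 km, y ≈ -50.5 km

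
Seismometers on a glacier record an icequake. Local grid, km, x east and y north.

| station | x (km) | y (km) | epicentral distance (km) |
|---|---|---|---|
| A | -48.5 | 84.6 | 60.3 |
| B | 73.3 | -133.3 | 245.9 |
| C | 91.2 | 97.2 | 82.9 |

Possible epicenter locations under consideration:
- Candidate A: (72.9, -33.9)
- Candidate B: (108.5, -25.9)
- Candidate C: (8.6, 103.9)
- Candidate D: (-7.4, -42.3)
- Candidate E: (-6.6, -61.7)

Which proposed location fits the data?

For each candidate, compare |candidate − station| to the reported distance:
Candidate A: residuals A 109.3, B 146.5, C 49.5 → max 146.5 km
Candidate B: residuals A 131.7, B 132.9, C 41.4 → max 132.9 km
Candidate C: residuals A 0.0, B 0.0, C 0.0 → max 0.0 km
Candidate D: residuals A 73.1, B 124.3, C 87.9 → max 124.3 km
Candidate E: residuals A 91.9, B 138.6, C 103.7 → max 138.6 km
Only Candidate C has all residuals ≈ 0.

Candidate C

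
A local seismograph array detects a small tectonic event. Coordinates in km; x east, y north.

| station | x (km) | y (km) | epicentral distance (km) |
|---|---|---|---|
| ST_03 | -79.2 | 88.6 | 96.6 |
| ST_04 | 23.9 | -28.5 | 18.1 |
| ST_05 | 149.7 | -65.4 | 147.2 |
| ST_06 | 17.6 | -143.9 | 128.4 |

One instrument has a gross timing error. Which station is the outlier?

ST_03

Solve using three stations at a time. Using ST_04, ST_05, ST_06 (subtract circle equations pairwise → linear system) gives (x, y) ≈ (11.2, -15.7).
Distances from that point to each station vs reported:
  ST_03: calculated 138.0 vs reported 96.6 → residual 41.4 km
  ST_04: calculated 18.1 vs reported 18.1 → residual 0.0 km
  ST_05: calculated 147.2 vs reported 147.2 → residual 0.0 km
  ST_06: calculated 128.4 vs reported 128.4 → residual 0.0 km
ST_04, ST_05, ST_06 are mutually consistent (residuals ≈ 0); ST_03 is off by 41.4 km.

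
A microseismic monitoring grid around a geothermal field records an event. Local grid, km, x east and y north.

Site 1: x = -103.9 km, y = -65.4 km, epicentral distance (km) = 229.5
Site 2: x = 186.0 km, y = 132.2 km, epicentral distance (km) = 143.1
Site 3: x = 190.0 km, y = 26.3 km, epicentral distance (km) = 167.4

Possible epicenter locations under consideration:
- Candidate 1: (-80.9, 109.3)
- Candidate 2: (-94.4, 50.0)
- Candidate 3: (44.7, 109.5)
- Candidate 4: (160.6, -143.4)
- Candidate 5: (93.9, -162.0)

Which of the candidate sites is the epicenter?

Candidate 3

For each candidate, compare |candidate − station| to the reported distance:
Candidate 1: residuals Site 1 53.3, Site 2 124.8, Site 3 115.9 → max 124.8 km
Candidate 2: residuals Site 1 113.7, Site 2 149.1, Site 3 118.0 → max 149.1 km
Candidate 3: residuals Site 1 0.0, Site 2 0.0, Site 3 0.0 → max 0.0 km
Candidate 4: residuals Site 1 46.3, Site 2 133.7, Site 3 4.8 → max 133.7 km
Candidate 5: residuals Site 1 9.4, Site 2 165.2, Site 3 44.0 → max 165.2 km
Only Candidate 3 has all residuals ≈ 0.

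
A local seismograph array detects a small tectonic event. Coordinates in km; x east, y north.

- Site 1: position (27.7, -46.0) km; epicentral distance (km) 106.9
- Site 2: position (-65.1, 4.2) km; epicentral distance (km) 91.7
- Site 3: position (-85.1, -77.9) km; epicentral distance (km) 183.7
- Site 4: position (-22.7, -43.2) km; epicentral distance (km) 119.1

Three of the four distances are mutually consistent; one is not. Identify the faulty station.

Site 2

Solve using three stations at a time. Using Site 1, Site 3, Site 4 (subtract circle equations pairwise → linear system) gives (x, y) ≈ (35.7, 60.2).
Distances from that point to each station vs reported:
  Site 1: calculated 106.5 vs reported 106.9 → residual 0.4 km
  Site 2: calculated 115.3 vs reported 91.7 → residual 23.6 km
  Site 3: calculated 183.5 vs reported 183.7 → residual 0.2 km
  Site 4: calculated 118.8 vs reported 119.1 → residual 0.3 km
Site 1, Site 3, Site 4 are mutually consistent (residuals ≈ 0); Site 2 is off by 23.6 km.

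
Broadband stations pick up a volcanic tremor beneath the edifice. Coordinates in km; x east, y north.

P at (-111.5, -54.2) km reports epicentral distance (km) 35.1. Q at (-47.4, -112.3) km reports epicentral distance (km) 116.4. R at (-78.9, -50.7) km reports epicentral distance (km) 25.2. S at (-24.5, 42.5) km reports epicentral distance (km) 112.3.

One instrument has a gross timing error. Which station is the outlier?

Solve using three stations at a time. Using P, Q, S (subtract circle equations pairwise → linear system) gives (x, y) ≈ (-118.0, -19.7).
Distances from that point to each station vs reported:
  P: calculated 35.1 vs reported 35.1 → residual 0.0 km
  Q: calculated 116.4 vs reported 116.4 → residual 0.0 km
  R: calculated 49.8 vs reported 25.2 → residual 24.6 km
  S: calculated 112.3 vs reported 112.3 → residual 0.0 km
P, Q, S are mutually consistent (residuals ≈ 0); R is off by 24.6 km.

R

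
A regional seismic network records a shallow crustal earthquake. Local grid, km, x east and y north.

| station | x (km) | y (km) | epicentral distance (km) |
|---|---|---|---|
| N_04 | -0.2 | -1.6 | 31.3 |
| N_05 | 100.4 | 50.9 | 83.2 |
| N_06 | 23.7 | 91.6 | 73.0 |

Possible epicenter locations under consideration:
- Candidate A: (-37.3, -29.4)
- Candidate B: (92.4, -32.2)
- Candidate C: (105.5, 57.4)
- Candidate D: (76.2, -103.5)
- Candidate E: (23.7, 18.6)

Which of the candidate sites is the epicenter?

Candidate E

For each candidate, compare |candidate − station| to the reported distance:
Candidate A: residuals N_04 15.1, N_05 76.2, N_06 62.5 → max 76.2 km
Candidate B: residuals N_04 66.2, N_05 0.3, N_06 68.6 → max 68.6 km
Candidate C: residuals N_04 89.8, N_05 74.9, N_06 15.7 → max 89.8 km
Candidate D: residuals N_04 96.1, N_05 73.1, N_06 129.0 → max 129.0 km
Candidate E: residuals N_04 0.0, N_05 0.0, N_06 0.0 → max 0.0 km
Only Candidate E has all residuals ≈ 0.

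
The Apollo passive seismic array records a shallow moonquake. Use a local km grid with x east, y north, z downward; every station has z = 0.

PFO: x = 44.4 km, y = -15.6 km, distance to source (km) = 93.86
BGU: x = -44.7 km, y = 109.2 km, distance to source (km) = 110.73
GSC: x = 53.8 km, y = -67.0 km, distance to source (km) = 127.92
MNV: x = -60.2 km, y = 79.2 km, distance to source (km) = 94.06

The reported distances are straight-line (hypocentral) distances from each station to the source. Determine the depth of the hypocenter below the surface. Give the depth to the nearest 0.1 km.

depth ≈ 59.9 km

Each station gives a sphere (x−x_i)² + (y−y_i)² + z² = d_i² (stations at z=0).
Subtracting the PFO sphere from BGU and GSC: z² cancels, leaving linear equations in x and y:
-178.2 x + 249.6 y = 8256.58
18.8 x − 102.8 y = -2385.11
Solving: x ≈ -18.600, y ≈ 19.800 km (keep extra digits for the depth step; rounded: -18.6, 19.8).
Then from the PFO sphere: z² = 93.86² − (x − 44.4)² − (y + 15.6)² with x = -18.600, y = 19.800, so z ≈ 59.896 ≈ 59.9 km.
Check against MNV (with the unrounded solution): distance 94.06 ≈ 94.06 km. ✓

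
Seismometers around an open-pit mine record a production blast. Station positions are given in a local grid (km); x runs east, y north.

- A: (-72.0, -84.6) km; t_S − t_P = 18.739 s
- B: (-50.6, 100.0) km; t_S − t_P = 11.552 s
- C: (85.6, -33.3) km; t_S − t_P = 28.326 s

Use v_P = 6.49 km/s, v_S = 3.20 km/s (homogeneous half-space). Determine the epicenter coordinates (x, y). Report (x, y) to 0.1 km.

Distance from S−P lag: d = Δt · v_P v_S / (v_P − v_S) = Δt · (6.49·3.20)/(6.49−3.20) ≈ 6.3125·Δt.
So d_A = 118.29, d_B = 72.92, d_C = 178.81 km.
Circle about each station: (x + 72.0)² + (y + 84.6)² = 118.29²; (x + 50.6)² + (y − 100.0)² = 72.92²; (x − 85.6)² + (y + 33.3)² = 178.81².
Subtracting pairs of circle equations eliminates x²+y² and gives linear equations (the radical axes):
42.8 x + 369.2 y = 8894.40
315.2 x + 102.6 y = -21885.40
Solving the 2×2 system: x ≈ -80.3, y ≈ 33.4 km.

x ≈ -80.3 km, y ≈ 33.4 km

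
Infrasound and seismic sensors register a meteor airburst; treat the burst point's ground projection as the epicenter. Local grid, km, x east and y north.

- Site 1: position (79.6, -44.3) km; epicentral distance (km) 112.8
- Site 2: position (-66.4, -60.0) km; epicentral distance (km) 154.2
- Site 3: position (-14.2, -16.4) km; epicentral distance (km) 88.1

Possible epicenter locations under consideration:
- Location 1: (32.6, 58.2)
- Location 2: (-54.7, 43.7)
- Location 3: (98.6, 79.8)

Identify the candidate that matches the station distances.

Location 1

For each candidate, compare |candidate − station| to the reported distance:
Location 1: residuals Site 1 0.0, Site 2 0.0, Site 3 0.0 → max 0.0 km
Location 2: residuals Site 1 47.8, Site 2 49.8, Site 3 15.6 → max 49.8 km
Location 3: residuals Site 1 12.7, Site 2 62.1, Site 3 60.2 → max 62.1 km
Only Location 1 has all residuals ≈ 0.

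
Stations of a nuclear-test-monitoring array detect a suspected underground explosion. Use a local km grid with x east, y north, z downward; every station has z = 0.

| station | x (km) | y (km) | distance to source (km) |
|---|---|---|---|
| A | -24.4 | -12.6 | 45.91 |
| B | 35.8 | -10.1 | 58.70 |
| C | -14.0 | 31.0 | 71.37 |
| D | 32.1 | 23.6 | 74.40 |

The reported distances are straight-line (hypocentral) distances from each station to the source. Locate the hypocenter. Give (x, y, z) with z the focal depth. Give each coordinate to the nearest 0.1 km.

Each station gives a sphere (x−x_i)² + (y−y_i)² + z² = d_i² (stations at z=0).
Subtracting the A sphere from B and C: z² cancels, leaving linear equations in x and y:
120.4 x + 5.0 y = -708.43
20.8 x + 87.2 y = -2583.07
Solving: x ≈ -4.700, y ≈ -28.501 km (keep extra digits for the depth step; rounded: -4.7, -28.5).
Then from the A sphere: z² = 45.91² − (x + 24.4)² − (y + 12.6)² with x = -4.700, y = -28.501, so z ≈ 38.299 ≈ 38.3 km.

x ≈ -4.7 km, y ≈ -28.5 km, depth ≈ 38.3 km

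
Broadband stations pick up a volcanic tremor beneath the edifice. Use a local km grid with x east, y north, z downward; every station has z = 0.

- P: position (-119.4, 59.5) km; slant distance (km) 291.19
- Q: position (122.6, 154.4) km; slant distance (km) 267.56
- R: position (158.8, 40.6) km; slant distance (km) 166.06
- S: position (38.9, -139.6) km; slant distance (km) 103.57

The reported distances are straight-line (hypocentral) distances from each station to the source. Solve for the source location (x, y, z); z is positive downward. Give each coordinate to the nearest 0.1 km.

Each station gives a sphere (x−x_i)² + (y−y_i)² + z² = d_i² (stations at z=0).
Subtracting the P sphere from Q and R: z² cancels, leaving linear equations in x and y:
484.0 x + 189.8 y = 34276.77
556.4 x − 37.8 y = 66284.88
Solving: x ≈ 111.998, y ≈ -105.006 km (keep extra digits for the depth step; rounded: 112.0, -105.0).
Then from the P sphere: z² = 291.19² − (x + 119.4)² − (y − 59.5)² with x = 111.998, y = -105.006, so z ≈ 64.687 ≈ 64.7 km.

(112.0, -105.0, 64.7)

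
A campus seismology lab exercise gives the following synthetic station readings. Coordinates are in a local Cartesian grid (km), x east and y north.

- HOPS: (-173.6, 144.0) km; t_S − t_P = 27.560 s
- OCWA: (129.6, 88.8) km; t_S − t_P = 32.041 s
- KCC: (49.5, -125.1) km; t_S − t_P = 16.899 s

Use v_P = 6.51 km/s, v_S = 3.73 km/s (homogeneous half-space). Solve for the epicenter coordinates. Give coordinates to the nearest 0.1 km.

Distance from S−P lag: d = Δt · v_P v_S / (v_P − v_S) = Δt · (6.51·3.73)/(6.51−3.73) ≈ 8.7346·Δt.
So d_HOPS = 240.73, d_OCWA = 279.87, d_KCC = 147.61 km.
Circle about each station: (x + 173.6)² + (y − 144.0)² = 240.73²; (x − 129.6)² + (y − 88.8)² = 279.87²; (x − 49.5)² + (y + 125.1)² = 147.61².
Subtracting the HOPS equation from the OCWA and KCC equations removes the quadratic terms:
606.4 x − 110.4 y = -46567.64
446.2 x − 538.2 y = 3389.52
Solving the 2×2 system: x ≈ -91.8, y ≈ -82.4 km.
Check against HOPS (with the unrounded x, y): √((x + 173.6)²+(y − 144.0)²) = 240.73 ≈ 240.73 km. ✓

x ≈ -91.8 km, y ≈ -82.4 km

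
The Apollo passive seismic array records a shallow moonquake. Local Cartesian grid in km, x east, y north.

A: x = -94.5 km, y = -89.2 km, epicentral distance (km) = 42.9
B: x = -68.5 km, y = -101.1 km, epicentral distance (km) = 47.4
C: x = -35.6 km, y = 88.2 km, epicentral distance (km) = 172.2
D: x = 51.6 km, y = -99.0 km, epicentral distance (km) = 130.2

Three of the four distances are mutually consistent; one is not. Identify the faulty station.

C

Solve using three stations at a time. Using A, B, D (subtract circle equations pairwise → linear system) gives (x, y) ≈ (-70.5, -54.0).
Distances from that point to each station vs reported:
  A: calculated 42.6 vs reported 42.9 → residual 0.3 km
  B: calculated 47.2 vs reported 47.4 → residual 0.2 km
  C: calculated 146.4 vs reported 172.2 → residual 25.8 km
  D: calculated 130.1 vs reported 130.2 → residual 0.1 km
A, B, D are mutually consistent (residuals ≈ 0); C is off by 25.8 km.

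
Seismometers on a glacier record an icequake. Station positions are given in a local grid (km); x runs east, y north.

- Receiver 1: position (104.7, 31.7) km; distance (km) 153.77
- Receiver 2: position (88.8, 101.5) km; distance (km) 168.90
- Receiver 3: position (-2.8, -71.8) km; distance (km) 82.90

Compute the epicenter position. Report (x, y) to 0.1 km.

Circle about each station: (x − 104.7)² + (y − 31.7)² = 153.77²; (x − 88.8)² + (y − 101.5)² = 168.90²; (x + 2.8)² + (y + 71.8)² = 82.90².
Subtracting the Receiver 1 equation from the Receiver 2 and Receiver 3 equations removes the quadratic terms:
-31.8 x + 139.6 y = 1338.71
-215.0 x − 207.0 y = 9968.90
Solving the 2×2 system: x ≈ -45.6, y ≈ -0.8 km.

x ≈ -45.6 km, y ≈ -0.8 km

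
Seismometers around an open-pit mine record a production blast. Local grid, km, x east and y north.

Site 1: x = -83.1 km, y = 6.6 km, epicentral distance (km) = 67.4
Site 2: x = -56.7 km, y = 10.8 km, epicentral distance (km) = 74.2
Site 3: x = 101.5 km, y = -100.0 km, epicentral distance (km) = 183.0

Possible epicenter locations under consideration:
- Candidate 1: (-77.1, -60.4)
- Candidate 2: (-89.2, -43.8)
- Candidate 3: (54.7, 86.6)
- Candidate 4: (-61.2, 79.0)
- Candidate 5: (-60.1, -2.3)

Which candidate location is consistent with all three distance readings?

For each candidate, compare |candidate − station| to the reported distance:
Candidate 1: residuals Site 1 0.1, Site 2 0.1, Site 3 0.1 → max 0.1 km
Candidate 2: residuals Site 1 16.6, Site 2 10.7, Site 3 15.8 → max 16.6 km
Candidate 3: residuals Site 1 91.9, Site 2 60.5, Site 3 9.4 → max 91.9 km
Candidate 4: residuals Site 1 8.2, Site 2 5.9, Site 3 58.9 → max 58.9 km
Candidate 5: residuals Site 1 42.7, Site 2 60.7, Site 3 5.8 → max 60.7 km
Only Candidate 1 has all residuals ≈ 0.

Candidate 1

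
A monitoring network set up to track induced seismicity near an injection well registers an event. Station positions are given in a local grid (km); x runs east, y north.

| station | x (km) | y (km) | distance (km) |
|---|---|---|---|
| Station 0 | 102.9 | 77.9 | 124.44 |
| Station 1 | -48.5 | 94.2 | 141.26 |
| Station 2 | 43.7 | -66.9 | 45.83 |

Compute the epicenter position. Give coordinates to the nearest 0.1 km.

Circle about each station: (x − 102.9)² + (y − 77.9)² = 124.44²; (x + 48.5)² + (y − 94.2)² = 141.26²; (x − 43.7)² + (y + 66.9)² = 45.83².
Subtracting the Station 0 equation from the Station 1 and Station 2 equations removes the quadratic terms:
-302.8 x + 32.6 y = -9900.00
-118.4 x − 289.6 y = 3113.40
Solving the 2×2 system: x ≈ 30.2, y ≈ -23.1 km.

30.2 km east, -23.1 km north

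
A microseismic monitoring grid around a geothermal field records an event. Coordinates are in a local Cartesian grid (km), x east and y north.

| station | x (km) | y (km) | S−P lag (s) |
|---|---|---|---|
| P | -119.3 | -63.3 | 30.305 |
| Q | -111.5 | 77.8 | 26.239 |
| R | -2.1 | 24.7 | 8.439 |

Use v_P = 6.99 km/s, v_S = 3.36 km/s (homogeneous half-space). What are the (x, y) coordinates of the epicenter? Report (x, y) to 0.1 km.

(52.0, 32.1)

Distance from S−P lag: d = Δt · v_P v_S / (v_P − v_S) = Δt · (6.99·3.36)/(6.99−3.36) ≈ 6.4701·Δt.
So d_P = 196.08, d_Q = 169.77, d_R = 54.60 km.
Circle about each station: (x + 119.3)² + (y + 63.3)² = 196.08²; (x + 111.5)² + (y − 77.8)² = 169.77²; (x + 2.1)² + (y − 24.7)² = 54.60².
Subtracting the P equation from the Q and R equations removes the quadratic terms:
15.6 x + 282.2 y = 9871.22
234.4 x + 176.0 y = 17841.33
Solving the 2×2 system: x ≈ 52.0, y ≈ 32.1 km.
Check against P (with the unrounded x, y): √((x + 119.3)²+(y + 63.3)²) = 196.08 ≈ 196.08 km. ✓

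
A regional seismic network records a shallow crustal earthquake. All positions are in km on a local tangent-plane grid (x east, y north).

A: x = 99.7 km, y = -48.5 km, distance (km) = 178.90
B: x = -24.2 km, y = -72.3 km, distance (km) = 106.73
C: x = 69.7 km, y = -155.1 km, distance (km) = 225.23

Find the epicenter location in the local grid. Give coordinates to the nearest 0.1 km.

(-62.3, 27.4)

Circle about each station: (x − 99.7)² + (y + 48.5)² = 178.90²; (x + 24.2)² + (y + 72.3)² = 106.73²; (x − 69.7)² + (y + 155.1)² = 225.23².
Subtracting pairs of circle equations eliminates x²+y² and gives linear equations (the radical axes):
-247.8 x − 47.6 y = 14134.51
-60.0 x − 213.2 y = -2101.58
Solving the 2×2 system: x ≈ -62.3, y ≈ 27.4 km.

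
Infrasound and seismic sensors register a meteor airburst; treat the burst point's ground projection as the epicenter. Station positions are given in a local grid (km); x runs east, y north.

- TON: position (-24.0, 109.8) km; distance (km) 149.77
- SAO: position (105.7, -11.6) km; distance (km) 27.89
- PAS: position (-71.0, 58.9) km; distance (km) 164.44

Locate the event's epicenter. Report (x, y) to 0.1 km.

Circle about each station: (x + 24.0)² + (y − 109.8)² = 149.77²; (x − 105.7)² + (y + 11.6)² = 27.89²; (x + 71.0)² + (y − 58.9)² = 164.44².
Subtracting the TON equation from the SAO and PAS equations removes the quadratic terms:
259.4 x − 242.8 y = 20328.21
-94.0 x − 101.8 y = -8731.29
Solving the 2×2 system: x ≈ 85.1, y ≈ 7.2 km.
Check against TON (with the unrounded x, y): √((x + 24.0)²+(y − 109.8)²) = 149.77 ≈ 149.77 km. ✓

(85.1, 7.2)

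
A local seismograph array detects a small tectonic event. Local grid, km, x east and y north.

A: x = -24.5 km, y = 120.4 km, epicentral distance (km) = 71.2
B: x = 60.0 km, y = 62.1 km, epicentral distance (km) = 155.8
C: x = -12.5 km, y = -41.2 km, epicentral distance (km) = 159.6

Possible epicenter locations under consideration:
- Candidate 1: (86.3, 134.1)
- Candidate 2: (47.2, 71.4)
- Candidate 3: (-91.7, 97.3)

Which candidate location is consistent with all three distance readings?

Candidate 3

For each candidate, compare |candidate − station| to the reported distance:
Candidate 1: residuals A 40.4, B 79.1, C 41.6 → max 79.1 km
Candidate 2: residuals A 15.6, B 140.0, C 32.2 → max 140.0 km
Candidate 3: residuals A 0.1, B 0.1, C 0.1 → max 0.1 km
Only Candidate 3 has all residuals ≈ 0.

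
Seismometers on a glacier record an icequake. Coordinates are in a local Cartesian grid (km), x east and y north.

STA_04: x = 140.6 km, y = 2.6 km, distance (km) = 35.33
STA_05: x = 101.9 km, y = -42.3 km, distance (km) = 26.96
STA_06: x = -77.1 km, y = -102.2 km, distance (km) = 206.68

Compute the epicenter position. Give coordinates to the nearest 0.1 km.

111.2 km east, -17.0 km north

Circle about each station: (x − 140.6)² + (y − 2.6)² = 35.33²; (x − 101.9)² + (y + 42.3)² = 26.96²; (x + 77.1)² + (y + 102.2)² = 206.68².
Subtracting the STA_04 equation from the STA_05 and STA_06 equations removes the quadratic terms:
-77.4 x − 89.8 y = -7080.85
-435.4 x − 209.6 y = -44854.28
Solving the 2×2 system: x ≈ 111.2, y ≈ -17.0 km.
Check against STA_04 (with the unrounded x, y): √((x − 140.6)²+(y − 2.6)²) = 35.33 ≈ 35.33 km. ✓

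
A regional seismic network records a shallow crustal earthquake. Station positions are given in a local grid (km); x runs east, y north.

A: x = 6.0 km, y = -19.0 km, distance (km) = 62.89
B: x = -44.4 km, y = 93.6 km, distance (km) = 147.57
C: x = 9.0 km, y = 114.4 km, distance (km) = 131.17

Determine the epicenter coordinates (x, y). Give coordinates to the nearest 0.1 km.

Circle about each station: (x − 6.0)² + (y + 19.0)² = 62.89²; (x + 44.4)² + (y − 93.6)² = 147.57²; (x − 9.0)² + (y − 114.4)² = 131.17².
Subtracting pairs of circle equations eliminates x²+y² and gives linear equations (the radical axes):
-100.8 x + 225.2 y = -7486.43
6.0 x + 266.8 y = -479.06
Solving the 2×2 system: x ≈ 66.9, y ≈ -3.3 km.

x ≈ 66.9 km, y ≈ -3.3 km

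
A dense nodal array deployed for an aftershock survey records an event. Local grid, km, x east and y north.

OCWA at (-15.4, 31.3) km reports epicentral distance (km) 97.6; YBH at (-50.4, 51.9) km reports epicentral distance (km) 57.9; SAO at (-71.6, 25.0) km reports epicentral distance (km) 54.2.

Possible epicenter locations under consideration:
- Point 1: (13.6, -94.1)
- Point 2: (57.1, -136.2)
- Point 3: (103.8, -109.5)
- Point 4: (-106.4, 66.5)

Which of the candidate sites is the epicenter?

Point 4

For each candidate, compare |candidate − station| to the reported distance:
Point 1: residuals OCWA 31.1, YBH 101.5, SAO 92.2 → max 101.5 km
Point 2: residuals OCWA 84.9, YBH 158.8, SAO 152.1 → max 158.8 km
Point 3: residuals OCWA 86.9, YBH 165.3, SAO 166.8 → max 166.8 km
Point 4: residuals OCWA 0.0, YBH 0.0, SAO 0.0 → max 0.0 km
Only Point 4 has all residuals ≈ 0.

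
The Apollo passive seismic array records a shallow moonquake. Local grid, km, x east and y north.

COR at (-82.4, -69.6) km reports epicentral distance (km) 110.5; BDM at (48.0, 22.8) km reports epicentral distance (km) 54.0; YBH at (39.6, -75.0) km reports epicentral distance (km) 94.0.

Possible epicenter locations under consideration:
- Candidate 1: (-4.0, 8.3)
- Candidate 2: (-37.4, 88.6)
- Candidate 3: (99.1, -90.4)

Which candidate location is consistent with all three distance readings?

For each candidate, compare |candidate − station| to the reported distance:
Candidate 1: residuals COR 0.0, BDM 0.0, YBH 0.0 → max 0.0 km
Candidate 2: residuals COR 54.0, BDM 53.8, YBH 86.8 → max 86.8 km
Candidate 3: residuals COR 72.2, BDM 70.2, YBH 32.5 → max 72.2 km
Only Candidate 1 has all residuals ≈ 0.

Candidate 1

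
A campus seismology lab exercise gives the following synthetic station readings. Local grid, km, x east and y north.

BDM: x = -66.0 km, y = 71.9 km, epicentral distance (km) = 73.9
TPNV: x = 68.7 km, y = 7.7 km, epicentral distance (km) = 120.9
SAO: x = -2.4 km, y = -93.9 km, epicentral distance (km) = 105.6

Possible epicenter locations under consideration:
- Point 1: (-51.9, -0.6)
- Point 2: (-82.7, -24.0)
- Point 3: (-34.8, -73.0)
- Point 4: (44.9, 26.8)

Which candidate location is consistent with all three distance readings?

For each candidate, compare |candidate − station| to the reported distance:
Point 1: residuals BDM 0.0, TPNV 0.0, SAO 0.0 → max 0.0 km
Point 2: residuals BDM 23.4, TPNV 33.8, SAO 0.9 → max 33.8 km
Point 3: residuals BDM 74.3, TPNV 10.3, SAO 67.0 → max 74.3 km
Point 4: residuals BDM 45.8, TPNV 90.4, SAO 24.0 → max 90.4 km
Only Point 1 has all residuals ≈ 0.

Point 1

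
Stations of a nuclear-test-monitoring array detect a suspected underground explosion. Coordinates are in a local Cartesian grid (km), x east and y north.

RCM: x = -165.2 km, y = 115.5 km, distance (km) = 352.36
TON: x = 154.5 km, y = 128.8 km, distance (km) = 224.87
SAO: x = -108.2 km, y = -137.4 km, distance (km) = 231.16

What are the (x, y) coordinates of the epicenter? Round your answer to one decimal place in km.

118.7 km east, -93.2 km north

Circle about each station: (x + 165.2)² + (y − 115.5)² = 352.36²; (x − 154.5)² + (y − 128.8)² = 224.87²; (x + 108.2)² + (y + 137.4)² = 231.16².
Subtracting pairs of circle equations eliminates x²+y² and gives linear equations (the radical axes):
639.4 x + 26.6 y = 73419.45
114.0 x − 505.8 y = 60677.33
Solving the 2×2 system: x ≈ 118.7, y ≈ -93.2 km.
Check against RCM (with the unrounded x, y): √((x + 165.2)²+(y − 115.5)²) = 352.36 ≈ 352.36 km. ✓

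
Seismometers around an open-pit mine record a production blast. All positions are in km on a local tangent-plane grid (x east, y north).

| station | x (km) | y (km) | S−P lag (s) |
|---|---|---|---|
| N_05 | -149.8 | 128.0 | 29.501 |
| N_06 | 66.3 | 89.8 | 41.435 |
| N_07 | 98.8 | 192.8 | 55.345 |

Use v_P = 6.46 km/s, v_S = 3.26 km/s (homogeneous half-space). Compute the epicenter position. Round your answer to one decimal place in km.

Distance from S−P lag: d = Δt · v_P v_S / (v_P − v_S) = Δt · (6.46·3.26)/(6.46−3.26) ≈ 6.5811·Δt.
So d_N_05 = 194.15, d_N_06 = 272.69, d_N_07 = 364.23 km.
Circle about each station: (x + 149.8)² + (y − 128.0)² = 194.15²; (x − 66.3)² + (y − 89.8)² = 272.69²; (x − 98.8)² + (y − 192.8)² = 364.23².
Subtracting pairs of circle equations eliminates x²+y² and gives linear equations (the radical axes):
432.2 x − 76.4 y = -63029.92
497.2 x + 129.6 y = -86860.03
Solving the 2×2 system: x ≈ -157.5, y ≈ -66.0 km.
Check against N_05 (with the unrounded x, y): √((x + 149.8)²+(y − 128.0)²) = 194.14 ≈ 194.15 km. ✓

x ≈ -157.5 km, y ≈ -66.0 km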